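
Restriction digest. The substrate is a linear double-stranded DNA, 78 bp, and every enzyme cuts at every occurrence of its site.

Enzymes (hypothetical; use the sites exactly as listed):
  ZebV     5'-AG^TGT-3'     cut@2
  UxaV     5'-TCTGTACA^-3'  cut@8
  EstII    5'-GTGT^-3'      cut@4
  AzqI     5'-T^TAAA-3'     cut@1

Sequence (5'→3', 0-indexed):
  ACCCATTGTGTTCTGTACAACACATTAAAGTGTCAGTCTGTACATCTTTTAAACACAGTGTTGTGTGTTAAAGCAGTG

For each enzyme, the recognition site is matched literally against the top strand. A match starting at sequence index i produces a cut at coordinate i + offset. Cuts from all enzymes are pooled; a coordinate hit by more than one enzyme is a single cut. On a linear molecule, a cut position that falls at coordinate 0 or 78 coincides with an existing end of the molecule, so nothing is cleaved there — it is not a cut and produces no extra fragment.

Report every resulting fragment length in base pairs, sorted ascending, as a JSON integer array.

Site scan:
  ZebV (AGTGT, off=2): starts [28, 56] → cuts [30, 58]
  UxaV (TCTGTACA, off=8): starts [11, 36] → cuts [19, 44]
  EstII (GTGT, off=4): starts [7, 29, 57, 62, 64] → cuts [11, 33, 61, 66, 68]
  AzqI (TTAAA, off=1): starts [24, 48, 67] → cuts [25, 49, 68]

All cut coordinates (distinct, sorted): [11, 19, 25, 30, 33, 44, 49, 58, 61, 66, 68]

Fragment lengths:
  [0,11): 11 bp
  [11,19): 8 bp
  [19,25): 6 bp
  [25,30): 5 bp
  [30,33): 3 bp
  [33,44): 11 bp
  [44,49): 5 bp
  [49,58): 9 bp
  [58,61): 3 bp
  [61,66): 5 bp
  [66,68): 2 bp
  [68,78): 10 bp

[2,3,3,5,5,5,6,8,9,10,11,11]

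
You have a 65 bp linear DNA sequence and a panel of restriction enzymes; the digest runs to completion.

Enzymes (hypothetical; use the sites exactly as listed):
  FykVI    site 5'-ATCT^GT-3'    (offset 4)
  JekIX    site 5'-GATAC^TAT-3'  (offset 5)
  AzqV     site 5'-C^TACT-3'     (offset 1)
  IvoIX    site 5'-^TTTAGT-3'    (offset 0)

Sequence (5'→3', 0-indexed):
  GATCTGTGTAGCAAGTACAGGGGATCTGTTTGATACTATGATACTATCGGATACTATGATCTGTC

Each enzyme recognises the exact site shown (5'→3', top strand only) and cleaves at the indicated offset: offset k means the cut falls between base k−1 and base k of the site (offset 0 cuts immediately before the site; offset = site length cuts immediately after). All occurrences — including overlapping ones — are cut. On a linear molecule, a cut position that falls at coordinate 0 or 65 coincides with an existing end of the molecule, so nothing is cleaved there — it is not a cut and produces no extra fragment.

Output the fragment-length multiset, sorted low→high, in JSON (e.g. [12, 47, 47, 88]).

[3,5,8,8,9,10,22]

Scan for sites:
  FykVI ATCTGT/4: at [1, 23, 58] ⇒ [5, 27, 62]
  JekIX GATACTAT/5: at [31, 39, 49] ⇒ [36, 44, 54]
  AzqV (CTACT, off=1): no sites
  IvoIX (TTTAGT, off=0): no sites

Pooled cuts: [5, 27, 36, 44, 54, 62]

Fragment lengths:
  [0,5): 5 bp
  [5,27): 22 bp
  [27,36): 9 bp
  [36,44): 8 bp
  [44,54): 10 bp
  [54,62): 8 bp
  [62,65): 3 bp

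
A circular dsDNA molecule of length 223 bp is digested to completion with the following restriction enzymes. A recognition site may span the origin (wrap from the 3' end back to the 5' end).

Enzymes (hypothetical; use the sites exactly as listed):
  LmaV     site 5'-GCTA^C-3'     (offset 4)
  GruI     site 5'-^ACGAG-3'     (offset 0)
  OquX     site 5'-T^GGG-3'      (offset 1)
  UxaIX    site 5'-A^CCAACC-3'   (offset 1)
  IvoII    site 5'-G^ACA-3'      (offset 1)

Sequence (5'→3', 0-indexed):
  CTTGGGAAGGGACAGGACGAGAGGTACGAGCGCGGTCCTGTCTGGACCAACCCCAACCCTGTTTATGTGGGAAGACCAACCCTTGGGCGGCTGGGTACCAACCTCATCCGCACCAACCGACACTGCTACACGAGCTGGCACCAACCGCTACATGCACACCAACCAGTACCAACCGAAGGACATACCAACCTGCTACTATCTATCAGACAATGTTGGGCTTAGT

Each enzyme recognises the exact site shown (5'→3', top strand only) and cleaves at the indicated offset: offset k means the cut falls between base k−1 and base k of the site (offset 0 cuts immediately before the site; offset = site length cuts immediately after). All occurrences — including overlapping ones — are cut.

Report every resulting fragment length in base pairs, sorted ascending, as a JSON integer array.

[1,5,5,5,7,7,8,8,8,8,9,9,9,10,10,11,11,11,11,12,15,21,22]

Per-enzyme occurrences:
  LmaV (GCTAC, off=4): starts [124, 146, 191] → cuts [128, 150, 195]
  GruI (ACGAG, off=0): starts [16, 25, 129] → cuts [16, 25, 129]
  OquX (TGGG, off=1): starts [2, 67, 83, 91, 213] → cuts [3, 68, 84, 92, 214]
  UxaIX (ACCAACC, off=1): starts [45, 74, 96, 111, 139, 157, 167, 183] → cuts [46, 75, 97, 112, 140, 158, 168, 184]
  IvoII (GACA, off=1): starts [10, 118, 178, 205] → cuts [11, 119, 179, 206]

All cut coordinates (distinct, sorted): [3, 11, 16, 25, 46, 68, 75, 84, 92, 97, 112, 119, 128, 129, 140, 150, 158, 168, 179, 184, 195, 206, 214]

Fragment lengths:
  3→11: 8 bp
  11→16: 5 bp
  16→25: 9 bp
  25→46: 21 bp
  46→68: 22 bp
  68→75: 7 bp
  75→84: 9 bp
  84→92: 8 bp
  92→97: 5 bp
  97→112: 15 bp
  112→119: 7 bp
  119→128: 9 bp
  128→129: 1 bp
  129→140: 11 bp
  140→150: 10 bp
  150→158: 8 bp
  158→168: 10 bp
  168→179: 11 bp
  179→184: 5 bp
  184→195: 11 bp
  195→206: 11 bp
  206→214: 8 bp
  214→3 (wrap): 223-214+3 = 12 bp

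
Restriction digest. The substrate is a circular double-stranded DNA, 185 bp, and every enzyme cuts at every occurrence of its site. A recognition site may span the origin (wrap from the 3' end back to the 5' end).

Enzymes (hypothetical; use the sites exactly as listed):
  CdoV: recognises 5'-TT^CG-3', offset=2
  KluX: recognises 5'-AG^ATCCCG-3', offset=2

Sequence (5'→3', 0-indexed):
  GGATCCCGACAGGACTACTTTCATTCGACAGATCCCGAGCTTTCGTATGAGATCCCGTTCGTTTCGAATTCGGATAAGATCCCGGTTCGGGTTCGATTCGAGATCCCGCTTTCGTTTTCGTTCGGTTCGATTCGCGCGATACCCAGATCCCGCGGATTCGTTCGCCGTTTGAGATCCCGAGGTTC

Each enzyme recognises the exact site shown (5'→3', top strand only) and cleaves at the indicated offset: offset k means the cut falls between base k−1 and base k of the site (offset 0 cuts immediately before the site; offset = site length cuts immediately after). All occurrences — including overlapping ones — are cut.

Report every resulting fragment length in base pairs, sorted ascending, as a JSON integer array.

Scan for sites:
  CdoV TTCG/2: at [23, 41, 57, 62, 68, 85, 91, 96, 110, 116, 120, 125, 130, 156, 160, 182] ⇒ [25, 43, 59, 64, 70, 87, 93, 98, 112, 118, 122, 127, 132, 158, 162, 184]
  KluX AGATCCCG/2: at [29, 49, 76, 100, 144, 171] ⇒ [31, 51, 78, 102, 146, 173]

All cut coordinates (distinct, sorted): [25, 31, 43, 51, 59, 64, 70, 78, 87, 93, 98, 102, 112, 118, 122, 127, 132, 146, 158, 162, 173, 184]

Fragment lengths:
  25→31: 6 bp
  31→43: 12 bp
  43→51: 8 bp
  51→59: 8 bp
  59→64: 5 bp
  64→70: 6 bp
  70→78: 8 bp
  78→87: 9 bp
  87→93: 6 bp
  93→98: 5 bp
  98→102: 4 bp
  102→112: 10 bp
  112→118: 6 bp
  118→122: 4 bp
  122→127: 5 bp
  127→132: 5 bp
  132→146: 14 bp
  146→158: 12 bp
  158→162: 4 bp
  162→173: 11 bp
  173→184: 11 bp
  184→25 (wrap): 185-184+25 = 26 bp

[4,4,4,5,5,5,5,6,6,6,6,8,8,8,9,10,11,11,12,12,14,26]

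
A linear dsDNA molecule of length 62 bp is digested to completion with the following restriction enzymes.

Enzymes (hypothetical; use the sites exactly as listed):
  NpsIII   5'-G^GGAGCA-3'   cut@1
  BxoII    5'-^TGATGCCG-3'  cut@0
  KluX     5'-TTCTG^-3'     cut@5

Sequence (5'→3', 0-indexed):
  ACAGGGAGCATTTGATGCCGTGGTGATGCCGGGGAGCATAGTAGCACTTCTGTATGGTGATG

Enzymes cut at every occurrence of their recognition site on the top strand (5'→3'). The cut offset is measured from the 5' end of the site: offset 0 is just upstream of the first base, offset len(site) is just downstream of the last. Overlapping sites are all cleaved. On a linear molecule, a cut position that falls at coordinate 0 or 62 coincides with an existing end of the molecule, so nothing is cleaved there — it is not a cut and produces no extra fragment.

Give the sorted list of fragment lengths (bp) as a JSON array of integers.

Site scan:
  NpsIII (GGGAGCA, off=1): starts [3, 31] → cuts [4, 32]
  BxoII (TGATGCCG, off=0): starts [12, 23] → cuts [12, 23]
  KluX (TTCTG, off=5): starts [47] → cuts [52]

All cut coordinates (distinct, sorted): [4, 12, 23, 32, 52]

Fragment lengths:
  [0,4): 4 bp
  [4,12): 8 bp
  [12,23): 11 bp
  [23,32): 9 bp
  [32,52): 20 bp
  [52,62): 10 bp

[4,8,9,10,11,20]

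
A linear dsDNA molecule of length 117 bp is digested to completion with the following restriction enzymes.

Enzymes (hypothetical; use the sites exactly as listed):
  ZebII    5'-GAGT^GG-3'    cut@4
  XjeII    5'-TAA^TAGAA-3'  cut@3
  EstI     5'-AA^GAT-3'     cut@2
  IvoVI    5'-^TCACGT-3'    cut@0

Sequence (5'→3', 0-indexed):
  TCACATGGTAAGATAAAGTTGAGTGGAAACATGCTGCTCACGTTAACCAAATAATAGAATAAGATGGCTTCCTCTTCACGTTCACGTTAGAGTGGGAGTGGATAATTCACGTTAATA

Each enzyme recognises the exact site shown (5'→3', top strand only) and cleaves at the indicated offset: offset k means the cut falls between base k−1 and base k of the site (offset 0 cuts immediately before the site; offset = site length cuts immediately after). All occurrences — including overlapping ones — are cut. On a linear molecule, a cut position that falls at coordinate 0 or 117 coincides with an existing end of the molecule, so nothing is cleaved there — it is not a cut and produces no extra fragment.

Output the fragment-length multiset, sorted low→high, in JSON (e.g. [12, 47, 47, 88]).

[6,6,7,8,11,11,12,13,13,13,17]

Site scan:
  ZebII GAGTGG/4: at [20, 89, 95] ⇒ [24, 93, 99]
  XjeII TAATAGAA/3: at [51] ⇒ [54]
  EstI AAGAT/2: at [9, 60] ⇒ [11, 62]
  IvoVI TCACGT/0: at [37, 75, 81, 106] ⇒ [37, 75, 81, 106]

Pooled cuts: [11, 24, 37, 54, 62, 75, 81, 93, 99, 106]

Fragments:
  [0,11): 11 bp
  [11,24): 13 bp
  [24,37): 13 bp
  [37,54): 17 bp
  [54,62): 8 bp
  [62,75): 13 bp
  [75,81): 6 bp
  [81,93): 12 bp
  [93,99): 6 bp
  [99,106): 7 bp
  [106,117): 11 bp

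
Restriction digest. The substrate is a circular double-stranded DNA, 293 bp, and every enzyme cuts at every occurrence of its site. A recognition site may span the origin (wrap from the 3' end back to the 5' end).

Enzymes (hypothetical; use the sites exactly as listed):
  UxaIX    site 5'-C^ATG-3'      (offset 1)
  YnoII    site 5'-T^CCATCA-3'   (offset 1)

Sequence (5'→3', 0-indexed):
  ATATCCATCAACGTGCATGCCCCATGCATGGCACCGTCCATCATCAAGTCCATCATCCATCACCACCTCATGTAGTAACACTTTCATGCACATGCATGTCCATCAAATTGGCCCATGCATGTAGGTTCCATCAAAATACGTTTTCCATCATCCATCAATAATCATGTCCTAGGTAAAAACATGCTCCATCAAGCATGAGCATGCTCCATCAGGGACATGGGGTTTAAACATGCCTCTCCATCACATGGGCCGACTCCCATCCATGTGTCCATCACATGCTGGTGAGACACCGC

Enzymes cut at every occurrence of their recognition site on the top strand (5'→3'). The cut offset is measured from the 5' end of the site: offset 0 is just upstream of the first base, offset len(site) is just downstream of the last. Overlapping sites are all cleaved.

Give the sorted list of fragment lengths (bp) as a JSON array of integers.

[4,4,4,4,5,5,6,6,6,7,7,7,7,7,8,9,9,10,11,12,12,12,13,13,15,16,17,17,18,22]

Per-enzyme occurrences:
  UxaIX (CATG, off=1): starts [15, 22, 26, 68, 84, 90, 94, 113, 117, 162, 179, 193, 199, 215, 228, 243, 261, 274] → cuts [16, 23, 27, 69, 85, 91, 95, 114, 118, 163, 180, 194, 200, 216, 229, 244, 262, 275]
  YnoII (TCCATCA, off=1): starts [3, 36, 48, 55, 98, 126, 143, 150, 184, 204, 236, 267] → cuts [4, 37, 49, 56, 99, 127, 144, 151, 185, 205, 237, 268]

Pooled cuts: [4, 16, 23, 27, 37, 49, 56, 69, 85, 91, 95, 99, 114, 118, 127, 144, 151, 163, 180, 185, 194, 200, 205, 216, 229, 237, 244, 262, 268, 275]

Fragment lengths:
  4→16: 12 bp
  16→23: 7 bp
  23→27: 4 bp
  27→37: 10 bp
  37→49: 12 bp
  49→56: 7 bp
  56→69: 13 bp
  69→85: 16 bp
  85→91: 6 bp
  91→95: 4 bp
  95→99: 4 bp
  99→114: 15 bp
  114→118: 4 bp
  118→127: 9 bp
  127→144: 17 bp
  144→151: 7 bp
  151→163: 12 bp
  163→180: 17 bp
  180→185: 5 bp
  185→194: 9 bp
  194→200: 6 bp
  200→205: 5 bp
  205→216: 11 bp
  216→229: 13 bp
  229→237: 8 bp
  237→244: 7 bp
  244→262: 18 bp
  262→268: 6 bp
  268→275: 7 bp
  275→4 (wrap): 293-275+4 = 22 bp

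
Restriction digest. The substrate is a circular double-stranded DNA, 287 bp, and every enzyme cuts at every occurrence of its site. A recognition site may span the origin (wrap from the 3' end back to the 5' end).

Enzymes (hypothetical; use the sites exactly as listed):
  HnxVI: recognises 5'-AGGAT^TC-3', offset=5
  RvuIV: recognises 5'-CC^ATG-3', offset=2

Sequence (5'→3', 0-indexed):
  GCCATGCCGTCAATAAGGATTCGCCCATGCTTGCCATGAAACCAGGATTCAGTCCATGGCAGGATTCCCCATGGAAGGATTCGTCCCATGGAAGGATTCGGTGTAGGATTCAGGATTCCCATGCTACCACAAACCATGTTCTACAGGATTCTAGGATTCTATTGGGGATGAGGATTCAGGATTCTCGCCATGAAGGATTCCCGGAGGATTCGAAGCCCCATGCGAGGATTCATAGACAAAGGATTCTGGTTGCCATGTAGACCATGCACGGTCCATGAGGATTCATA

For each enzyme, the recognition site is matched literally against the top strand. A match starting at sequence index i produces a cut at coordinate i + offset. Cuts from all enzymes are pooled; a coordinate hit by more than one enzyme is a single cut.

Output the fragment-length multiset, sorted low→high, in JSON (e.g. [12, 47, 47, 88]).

[4,5,6,7,7,7,7,7,8,8,8,9,9,9,10,10,10,10,10,10,11,11,12,13,14,15,15,17,18]

Scan for sites:
  HnxVI (AGGATTC, off=5): starts [15, 43, 60, 75, 92, 104, 111, 144, 152, 170, 177, 193, 204, 224, 239, 277] → cuts [20, 48, 65, 80, 97, 109, 116, 149, 157, 175, 182, 198, 209, 229, 244, 282]
  RvuIV (CCATG, off=2): starts [1, 24, 33, 53, 68, 85, 118, 133, 187, 217, 252, 261, 272] → cuts [3, 26, 35, 55, 70, 87, 120, 135, 189, 219, 254, 263, 274]

All cut coordinates (distinct, sorted): [3, 20, 26, 35, 48, 55, 65, 70, 80, 87, 97, 109, 116, 120, 135, 149, 157, 175, 182, 189, 198, 209, 219, 229, 244, 254, 263, 274, 282]

Fragment lengths:
  3→20: 17 bp
  20→26: 6 bp
  26→35: 9 bp
  35→48: 13 bp
  48→55: 7 bp
  55→65: 10 bp
  65→70: 5 bp
  70→80: 10 bp
  80→87: 7 bp
  87→97: 10 bp
  97→109: 12 bp
  109→116: 7 bp
  116→120: 4 bp
  120→135: 15 bp
  135→149: 14 bp
  149→157: 8 bp
  157→175: 18 bp
  175→182: 7 bp
  182→189: 7 bp
  189→198: 9 bp
  198→209: 11 bp
  209→219: 10 bp
  219→229: 10 bp
  229→244: 15 bp
  244→254: 10 bp
  254→263: 9 bp
  263→274: 11 bp
  274→282: 8 bp
  282→3 (wrap): 287-282+3 = 8 bp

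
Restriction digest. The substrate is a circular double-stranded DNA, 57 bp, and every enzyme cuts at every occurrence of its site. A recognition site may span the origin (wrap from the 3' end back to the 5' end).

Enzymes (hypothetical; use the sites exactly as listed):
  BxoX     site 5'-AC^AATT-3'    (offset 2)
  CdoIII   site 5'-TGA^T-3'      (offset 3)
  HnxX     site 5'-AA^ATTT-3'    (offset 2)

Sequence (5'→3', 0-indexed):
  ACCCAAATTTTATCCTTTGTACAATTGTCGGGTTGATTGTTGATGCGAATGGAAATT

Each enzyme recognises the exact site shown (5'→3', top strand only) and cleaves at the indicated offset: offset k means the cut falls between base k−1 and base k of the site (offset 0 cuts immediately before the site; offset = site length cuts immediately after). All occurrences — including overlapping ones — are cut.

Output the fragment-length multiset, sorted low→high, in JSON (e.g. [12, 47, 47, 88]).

[7,14,16,20]

Site scan:
  BxoX (ACAATT, off=2): starts [20] → cuts [22]
  CdoIII (TGAT, off=3): starts [33, 40] → cuts [36, 43]
  HnxX (AAATTT, off=2): starts [4] → cuts [6]

All cut coordinates (distinct, sorted): [6, 22, 36, 43]

Fragments:
  6→22: 16 bp
  22→36: 14 bp
  36→43: 7 bp
  43→6 (wrap): 57-43+6 = 20 bp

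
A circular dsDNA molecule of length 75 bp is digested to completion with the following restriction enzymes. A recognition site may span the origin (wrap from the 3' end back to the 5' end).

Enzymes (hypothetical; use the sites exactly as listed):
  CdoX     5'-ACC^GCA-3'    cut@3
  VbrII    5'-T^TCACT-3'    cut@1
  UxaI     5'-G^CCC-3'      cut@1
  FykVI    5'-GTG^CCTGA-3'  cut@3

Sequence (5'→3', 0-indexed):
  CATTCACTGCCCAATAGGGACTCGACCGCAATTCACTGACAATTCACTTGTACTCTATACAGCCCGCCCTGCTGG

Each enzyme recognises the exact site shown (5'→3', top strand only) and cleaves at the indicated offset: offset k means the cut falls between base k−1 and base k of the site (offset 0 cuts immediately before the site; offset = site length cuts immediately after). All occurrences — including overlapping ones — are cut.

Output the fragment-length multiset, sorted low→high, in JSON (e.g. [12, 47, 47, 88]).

Scan for sites:
  CdoX (ACCGCA, off=3): starts [24] → cuts [27]
  VbrII (TTCACT, off=1): starts [2, 31, 42] → cuts [3, 32, 43]
  UxaI (GCCC, off=1): starts [8, 61, 65] → cuts [9, 62, 66]
  FykVI (GTGCCTGA, off=3): no sites

Pooled cuts: [3, 9, 27, 32, 43, 62, 66]

Fragments:
  3→9: 6 bp
  9→27: 18 bp
  27→32: 5 bp
  32→43: 11 bp
  43→62: 19 bp
  62→66: 4 bp
  66→3 (wrap): 75-66+3 = 12 bp

[4,5,6,11,12,18,19]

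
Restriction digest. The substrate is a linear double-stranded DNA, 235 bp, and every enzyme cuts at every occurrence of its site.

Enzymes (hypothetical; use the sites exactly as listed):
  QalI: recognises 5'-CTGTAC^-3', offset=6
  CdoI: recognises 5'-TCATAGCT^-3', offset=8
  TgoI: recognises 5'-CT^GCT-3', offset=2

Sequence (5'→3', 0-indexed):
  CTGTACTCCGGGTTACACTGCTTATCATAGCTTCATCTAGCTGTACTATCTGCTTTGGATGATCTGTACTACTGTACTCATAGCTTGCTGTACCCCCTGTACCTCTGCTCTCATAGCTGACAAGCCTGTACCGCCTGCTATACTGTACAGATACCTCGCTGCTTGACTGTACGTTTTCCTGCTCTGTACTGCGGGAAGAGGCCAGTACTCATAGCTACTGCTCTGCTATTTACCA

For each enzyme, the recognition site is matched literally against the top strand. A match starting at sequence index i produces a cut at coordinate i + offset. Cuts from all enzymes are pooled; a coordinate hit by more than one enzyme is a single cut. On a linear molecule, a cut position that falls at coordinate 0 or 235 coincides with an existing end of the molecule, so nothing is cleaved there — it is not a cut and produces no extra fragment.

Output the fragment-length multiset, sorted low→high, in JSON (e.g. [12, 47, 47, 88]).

Per-enzyme occurrences:
  QalI CTGTAC/6: at [0, 40, 63, 71, 87, 96, 125, 142, 166, 183] ⇒ [6, 46, 69, 77, 93, 102, 131, 148, 172, 189]
  CdoI TCATAGCT/8: at [24, 77, 110, 208] ⇒ [32, 85, 118, 216]
  TgoI CTGCT/2: at [17, 49, 104, 134, 158, 178, 217, 222] ⇒ [19, 51, 106, 136, 160, 180, 219, 224]

Pooled cuts: [6, 19, 32, 46, 51, 69, 77, 85, 93, 102, 106, 118, 131, 136, 148, 160, 172, 180, 189, 216, 219, 224]

Fragment lengths:
  [0,6): 6 bp
  [6,19): 13 bp
  [19,32): 13 bp
  [32,46): 14 bp
  [46,51): 5 bp
  [51,69): 18 bp
  [69,77): 8 bp
  [77,85): 8 bp
  [85,93): 8 bp
  [93,102): 9 bp
  [102,106): 4 bp
  [106,118): 12 bp
  [118,131): 13 bp
  [131,136): 5 bp
  [136,148): 12 bp
  [148,160): 12 bp
  [160,172): 12 bp
  [172,180): 8 bp
  [180,189): 9 bp
  [189,216): 27 bp
  [216,219): 3 bp
  [219,224): 5 bp
  [224,235): 11 bp

[3,4,5,5,5,6,8,8,8,8,9,9,11,12,12,12,12,13,13,13,14,18,27]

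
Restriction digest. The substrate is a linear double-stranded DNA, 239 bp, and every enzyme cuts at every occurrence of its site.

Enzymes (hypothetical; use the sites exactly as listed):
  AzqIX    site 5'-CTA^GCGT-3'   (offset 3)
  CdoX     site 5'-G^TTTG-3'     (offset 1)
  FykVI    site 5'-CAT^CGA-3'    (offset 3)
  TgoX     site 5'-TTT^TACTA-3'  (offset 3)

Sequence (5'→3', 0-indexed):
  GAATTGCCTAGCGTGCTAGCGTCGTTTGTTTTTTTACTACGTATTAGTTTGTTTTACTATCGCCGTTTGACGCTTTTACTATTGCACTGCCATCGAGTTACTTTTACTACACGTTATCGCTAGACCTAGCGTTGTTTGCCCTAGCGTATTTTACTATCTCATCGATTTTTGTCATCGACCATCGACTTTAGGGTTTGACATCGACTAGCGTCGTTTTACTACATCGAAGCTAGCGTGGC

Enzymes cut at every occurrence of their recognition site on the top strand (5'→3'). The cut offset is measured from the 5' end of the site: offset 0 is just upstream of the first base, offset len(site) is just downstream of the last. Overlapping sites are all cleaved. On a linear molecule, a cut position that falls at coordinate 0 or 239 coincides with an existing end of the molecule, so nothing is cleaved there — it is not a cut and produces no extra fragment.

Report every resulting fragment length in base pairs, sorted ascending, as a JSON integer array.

[6,6,6,7,7,7,8,8,8,8,8,9,9,10,10,11,11,11,11,11,13,13,17,24]

Scan for sites:
  AzqIX CTAGCGT/3: at [7, 15, 125, 140, 204, 229] ⇒ [10, 18, 128, 143, 207, 232]
  CdoX GTTTG/1: at [23, 46, 64, 133, 192] ⇒ [24, 47, 65, 134, 193]
  FykVI CATCGA/3: at [90, 159, 172, 179, 198, 221] ⇒ [93, 162, 175, 182, 201, 224]
  TgoX TTTTACTA/3: at [31, 51, 73, 101, 148, 213] ⇒ [34, 54, 76, 104, 151, 216]

Pooled cuts: [10, 18, 24, 34, 47, 54, 65, 76, 93, 104, 128, 134, 143, 151, 162, 175, 182, 193, 201, 207, 216, 224, 232]

Fragments:
  [0,10): 10 bp
  [10,18): 8 bp
  [18,24): 6 bp
  [24,34): 10 bp
  [34,47): 13 bp
  [47,54): 7 bp
  [54,65): 11 bp
  [65,76): 11 bp
  [76,93): 17 bp
  [93,104): 11 bp
  [104,128): 24 bp
  [128,134): 6 bp
  [134,143): 9 bp
  [143,151): 8 bp
  [151,162): 11 bp
  [162,175): 13 bp
  [175,182): 7 bp
  [182,193): 11 bp
  [193,201): 8 bp
  [201,207): 6 bp
  [207,216): 9 bp
  [216,224): 8 bp
  [224,232): 8 bp
  [232,239): 7 bp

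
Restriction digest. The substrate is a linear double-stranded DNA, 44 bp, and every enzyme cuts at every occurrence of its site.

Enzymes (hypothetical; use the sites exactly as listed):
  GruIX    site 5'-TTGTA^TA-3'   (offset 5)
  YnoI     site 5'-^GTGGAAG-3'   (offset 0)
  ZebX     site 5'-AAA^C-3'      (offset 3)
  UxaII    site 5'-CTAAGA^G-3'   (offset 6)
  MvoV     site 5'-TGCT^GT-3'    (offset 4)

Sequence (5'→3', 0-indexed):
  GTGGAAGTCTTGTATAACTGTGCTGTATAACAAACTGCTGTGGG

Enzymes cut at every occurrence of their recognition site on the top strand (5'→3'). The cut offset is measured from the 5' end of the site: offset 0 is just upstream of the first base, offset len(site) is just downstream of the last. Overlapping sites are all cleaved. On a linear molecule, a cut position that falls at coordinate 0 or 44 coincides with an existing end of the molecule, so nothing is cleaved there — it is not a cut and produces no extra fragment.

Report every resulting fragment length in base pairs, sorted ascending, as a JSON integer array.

Scan for sites:
  GruIX TTGTATA/5: at [9] ⇒ [14]
  YnoI GTGGAAG/0: at [0] ⇒ [] (position 0 is a terminus of the linear molecule — no cut)
  ZebX AAAC/3: at [31] ⇒ [34]
  UxaII (CTAAGAG, off=6): no sites
  MvoV TGCTGT/4: at [20, 35] ⇒ [24, 39]

All cut coordinates (distinct, sorted): [14, 24, 34, 39]

Fragments:
  [0,14): 14 bp
  [14,24): 10 bp
  [24,34): 10 bp
  [34,39): 5 bp
  [39,44): 5 bp

[5,5,10,10,14]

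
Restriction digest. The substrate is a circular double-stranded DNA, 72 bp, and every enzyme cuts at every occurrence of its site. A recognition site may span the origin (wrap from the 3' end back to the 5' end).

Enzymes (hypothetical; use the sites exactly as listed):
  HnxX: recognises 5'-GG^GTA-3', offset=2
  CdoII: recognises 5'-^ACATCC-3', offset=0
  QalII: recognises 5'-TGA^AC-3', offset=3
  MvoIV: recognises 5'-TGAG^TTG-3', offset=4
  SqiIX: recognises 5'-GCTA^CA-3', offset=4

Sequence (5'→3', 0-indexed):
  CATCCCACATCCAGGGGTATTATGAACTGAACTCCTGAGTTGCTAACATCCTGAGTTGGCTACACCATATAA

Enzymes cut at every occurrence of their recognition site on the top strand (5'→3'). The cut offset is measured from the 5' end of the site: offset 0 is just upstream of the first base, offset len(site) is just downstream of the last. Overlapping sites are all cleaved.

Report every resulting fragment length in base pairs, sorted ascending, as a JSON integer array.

[5,6,7,7,9,9,9,10,10]

Per-enzyme occurrences:
  HnxX GGGTA/2: at [14] ⇒ [16]
  CdoII ACATCC/0: at [6, 45, 71] ⇒ [6, 45, 71]
  QalII TGAAC/3: at [22, 27] ⇒ [25, 30]
  MvoIV TGAGTTG/4: at [35, 51] ⇒ [39, 55]
  SqiIX GCTACA/4: at [58] ⇒ [62]

Pooled cuts: [6, 16, 25, 30, 39, 45, 55, 62, 71]

Fragment lengths:
  6→16: 10 bp
  16→25: 9 bp
  25→30: 5 bp
  30→39: 9 bp
  39→45: 6 bp
  45→55: 10 bp
  55→62: 7 bp
  62→71: 9 bp
  71→6 (wrap): 72-71+6 = 7 bp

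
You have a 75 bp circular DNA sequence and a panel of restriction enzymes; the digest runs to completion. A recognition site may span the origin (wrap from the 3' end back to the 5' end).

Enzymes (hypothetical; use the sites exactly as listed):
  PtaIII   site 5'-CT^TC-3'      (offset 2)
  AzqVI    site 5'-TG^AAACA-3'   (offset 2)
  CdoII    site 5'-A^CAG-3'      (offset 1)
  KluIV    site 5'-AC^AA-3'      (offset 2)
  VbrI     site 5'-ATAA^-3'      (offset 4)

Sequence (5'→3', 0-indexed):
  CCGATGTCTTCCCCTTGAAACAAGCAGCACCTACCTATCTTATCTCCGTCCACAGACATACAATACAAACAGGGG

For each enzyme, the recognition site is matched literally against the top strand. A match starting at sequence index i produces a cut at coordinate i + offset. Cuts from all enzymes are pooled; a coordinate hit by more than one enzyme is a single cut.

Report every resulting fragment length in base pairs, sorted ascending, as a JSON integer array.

Per-enzyme occurrences:
  PtaIII (CTTC, off=2): starts [7] → cuts [9]
  AzqVI (TGAAACA, off=2): starts [15] → cuts [17]
  CdoII (ACAG, off=1): starts [51, 68] → cuts [52, 69]
  KluIV (ACAA, off=2): starts [19, 59, 64] → cuts [21, 61, 66]
  VbrI (ATAA, off=4): no sites

Pooled cuts: [9, 17, 21, 52, 61, 66, 69]

Fragments:
  9→17: 8 bp
  17→21: 4 bp
  21→52: 31 bp
  52→61: 9 bp
  61→66: 5 bp
  66→69: 3 bp
  69→9 (wrap): 75-69+9 = 15 bp

[3,4,5,8,9,15,31]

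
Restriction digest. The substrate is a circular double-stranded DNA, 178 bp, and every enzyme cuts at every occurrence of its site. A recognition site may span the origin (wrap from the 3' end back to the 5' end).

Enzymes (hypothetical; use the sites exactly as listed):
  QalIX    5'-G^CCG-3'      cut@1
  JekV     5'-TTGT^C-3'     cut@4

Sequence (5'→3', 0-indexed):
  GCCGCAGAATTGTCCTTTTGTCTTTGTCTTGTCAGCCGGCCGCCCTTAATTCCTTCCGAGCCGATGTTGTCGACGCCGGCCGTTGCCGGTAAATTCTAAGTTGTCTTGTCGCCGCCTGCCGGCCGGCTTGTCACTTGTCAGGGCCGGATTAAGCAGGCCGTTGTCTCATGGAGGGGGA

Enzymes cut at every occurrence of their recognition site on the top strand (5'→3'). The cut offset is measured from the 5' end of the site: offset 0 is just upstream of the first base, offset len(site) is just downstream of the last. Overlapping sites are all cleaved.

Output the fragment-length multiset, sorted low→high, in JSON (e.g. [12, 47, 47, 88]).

Scan for sites:
  QalIX (GCCG, off=1): starts [0, 34, 38, 59, 74, 78, 84, 110, 117, 121, 142, 156] → cuts [1, 35, 39, 60, 75, 79, 85, 111, 118, 122, 143, 157]
  JekV (TTGTC, off=4): starts [9, 17, 23, 28, 66, 100, 105, 127, 134, 160] → cuts [13, 21, 27, 32, 70, 104, 109, 131, 138, 164]

Pooled cuts: [1, 13, 21, 27, 32, 35, 39, 60, 70, 75, 79, 85, 104, 109, 111, 118, 122, 131, 138, 143, 157, 164]

Fragment lengths:
  1→13: 12 bp
  13→21: 8 bp
  21→27: 6 bp
  27→32: 5 bp
  32→35: 3 bp
  35→39: 4 bp
  39→60: 21 bp
  60→70: 10 bp
  70→75: 5 bp
  75→79: 4 bp
  79→85: 6 bp
  85→104: 19 bp
  104→109: 5 bp
  109→111: 2 bp
  111→118: 7 bp
  118→122: 4 bp
  122→131: 9 bp
  131→138: 7 bp
  138→143: 5 bp
  143→157: 14 bp
  157→164: 7 bp
  164→1 (wrap): 178-164+1 = 15 bp

[2,3,4,4,4,5,5,5,5,6,6,7,7,7,8,9,10,12,14,15,19,21]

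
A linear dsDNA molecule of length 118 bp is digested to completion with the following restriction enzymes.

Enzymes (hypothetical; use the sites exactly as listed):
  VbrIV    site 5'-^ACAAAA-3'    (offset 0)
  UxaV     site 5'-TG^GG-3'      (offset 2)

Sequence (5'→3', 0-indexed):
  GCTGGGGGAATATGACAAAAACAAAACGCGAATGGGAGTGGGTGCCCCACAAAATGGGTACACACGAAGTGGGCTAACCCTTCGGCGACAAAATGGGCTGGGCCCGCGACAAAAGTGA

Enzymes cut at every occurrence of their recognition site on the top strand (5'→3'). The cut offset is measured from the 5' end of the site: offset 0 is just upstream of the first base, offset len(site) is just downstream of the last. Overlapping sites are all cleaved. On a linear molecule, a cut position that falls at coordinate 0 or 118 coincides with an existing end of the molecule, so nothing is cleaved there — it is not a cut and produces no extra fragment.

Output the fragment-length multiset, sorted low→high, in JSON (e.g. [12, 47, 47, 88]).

[4,5,6,6,8,8,8,8,10,10,14,15,16]

Scan for sites:
  VbrIV (ACAAAA, off=0): starts [14, 20, 48, 87, 108] → cuts [14, 20, 48, 87, 108]
  UxaV (TGGG, off=2): starts [2, 32, 38, 54, 69, 93, 98] → cuts [4, 34, 40, 56, 71, 95, 100]

All cut coordinates (distinct, sorted): [4, 14, 20, 34, 40, 48, 56, 71, 87, 95, 100, 108]

Fragments:
  [0,4): 4 bp
  [4,14): 10 bp
  [14,20): 6 bp
  [20,34): 14 bp
  [34,40): 6 bp
  [40,48): 8 bp
  [48,56): 8 bp
  [56,71): 15 bp
  [71,87): 16 bp
  [87,95): 8 bp
  [95,100): 5 bp
  [100,108): 8 bp
  [108,118): 10 bp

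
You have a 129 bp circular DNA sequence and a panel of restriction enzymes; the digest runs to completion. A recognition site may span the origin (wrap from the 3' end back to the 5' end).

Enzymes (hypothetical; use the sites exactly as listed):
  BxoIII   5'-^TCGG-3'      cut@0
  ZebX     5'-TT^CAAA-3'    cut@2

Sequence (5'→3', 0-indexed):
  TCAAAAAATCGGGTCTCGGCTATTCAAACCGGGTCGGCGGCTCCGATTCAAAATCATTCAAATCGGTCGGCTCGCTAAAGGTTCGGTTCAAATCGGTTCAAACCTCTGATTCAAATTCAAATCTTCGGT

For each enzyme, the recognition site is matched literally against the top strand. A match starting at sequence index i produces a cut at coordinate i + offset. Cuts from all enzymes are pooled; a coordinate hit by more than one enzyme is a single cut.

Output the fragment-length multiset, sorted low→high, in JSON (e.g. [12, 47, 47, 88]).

[4,4,4,6,6,6,6,7,7,7,9,9,10,13,15,16]

Site scan:
  BxoIII TCGG/0: at [8, 15, 33, 62, 66, 82, 92, 124] ⇒ [8, 15, 33, 62, 66, 82, 92, 124]
  ZebX TTCAAA/2: at [22, 46, 56, 86, 96, 109, 115, 128] ⇒ [1, 24, 48, 58, 88, 98, 111, 117]

All cut coordinates (distinct, sorted): [1, 8, 15, 24, 33, 48, 58, 62, 66, 82, 88, 92, 98, 111, 117, 124]

Fragments:
  1→8: 7 bp
  8→15: 7 bp
  15→24: 9 bp
  24→33: 9 bp
  33→48: 15 bp
  48→58: 10 bp
  58→62: 4 bp
  62→66: 4 bp
  66→82: 16 bp
  82→88: 6 bp
  88→92: 4 bp
  92→98: 6 bp
  98→111: 13 bp
  111→117: 6 bp
  117→124: 7 bp
  124→1 (wrap): 129-124+1 = 6 bp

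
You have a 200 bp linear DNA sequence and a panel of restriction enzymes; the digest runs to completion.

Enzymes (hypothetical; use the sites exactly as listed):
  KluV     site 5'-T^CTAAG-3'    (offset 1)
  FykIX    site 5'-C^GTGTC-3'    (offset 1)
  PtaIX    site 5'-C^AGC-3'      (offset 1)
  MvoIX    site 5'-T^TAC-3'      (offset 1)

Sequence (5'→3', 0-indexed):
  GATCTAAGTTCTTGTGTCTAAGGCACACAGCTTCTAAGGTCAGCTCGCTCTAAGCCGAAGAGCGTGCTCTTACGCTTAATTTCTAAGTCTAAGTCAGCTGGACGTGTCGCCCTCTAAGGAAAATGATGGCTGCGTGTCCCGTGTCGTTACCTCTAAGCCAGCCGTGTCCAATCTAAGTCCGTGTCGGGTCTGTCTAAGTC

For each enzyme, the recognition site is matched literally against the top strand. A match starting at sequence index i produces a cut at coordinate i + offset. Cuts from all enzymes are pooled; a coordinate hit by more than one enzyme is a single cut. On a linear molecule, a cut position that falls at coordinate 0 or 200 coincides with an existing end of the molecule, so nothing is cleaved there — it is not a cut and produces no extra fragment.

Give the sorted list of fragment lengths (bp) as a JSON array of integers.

[3,4,5,5,6,7,7,7,7,7,8,8,8,8,9,10,11,12,13,14,20,21]

Per-enzyme occurrences:
  KluV TCTAAG/1: at [2, 16, 32, 48, 81, 87, 112, 151, 171, 192] ⇒ [3, 17, 33, 49, 82, 88, 113, 152, 172, 193]
  FykIX CGTGTC/1: at [102, 132, 139, 162, 179] ⇒ [103, 133, 140, 163, 180]
  PtaIX CAGC/1: at [27, 40, 94, 158] ⇒ [28, 41, 95, 159]
  MvoIX TTAC/1: at [69, 146] ⇒ [70, 147]

Pooled cuts: [3, 17, 28, 33, 41, 49, 70, 82, 88, 95, 103, 113, 133, 140, 147, 152, 159, 163, 172, 180, 193]

Fragments:
  [0,3): 3 bp
  [3,17): 14 bp
  [17,28): 11 bp
  [28,33): 5 bp
  [33,41): 8 bp
  [41,49): 8 bp
  [49,70): 21 bp
  [70,82): 12 bp
  [82,88): 6 bp
  [88,95): 7 bp
  [95,103): 8 bp
  [103,113): 10 bp
  [113,133): 20 bp
  [133,140): 7 bp
  [140,147): 7 bp
  [147,152): 5 bp
  [152,159): 7 bp
  [159,163): 4 bp
  [163,172): 9 bp
  [172,180): 8 bp
  [180,193): 13 bp
  [193,200): 7 bp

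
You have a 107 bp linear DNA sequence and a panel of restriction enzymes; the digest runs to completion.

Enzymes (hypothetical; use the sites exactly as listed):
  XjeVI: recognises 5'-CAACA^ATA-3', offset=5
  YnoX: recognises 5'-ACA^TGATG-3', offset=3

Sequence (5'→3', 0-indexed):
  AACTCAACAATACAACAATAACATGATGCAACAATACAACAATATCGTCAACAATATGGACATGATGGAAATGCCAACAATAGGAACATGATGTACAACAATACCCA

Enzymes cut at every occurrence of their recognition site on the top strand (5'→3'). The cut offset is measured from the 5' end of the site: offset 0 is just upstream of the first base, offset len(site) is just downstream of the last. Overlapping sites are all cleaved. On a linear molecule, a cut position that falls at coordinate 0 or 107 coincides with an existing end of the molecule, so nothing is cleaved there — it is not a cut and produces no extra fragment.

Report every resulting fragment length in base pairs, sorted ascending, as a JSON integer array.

Site scan:
  XjeVI (CAACAATA, off=5): starts [4, 12, 28, 36, 48, 74, 95] → cuts [9, 17, 33, 41, 53, 79, 100]
  YnoX (ACATGATG, off=3): starts [20, 59, 85] → cuts [23, 62, 88]

All cut coordinates (distinct, sorted): [9, 17, 23, 33, 41, 53, 62, 79, 88, 100]

Fragment lengths:
  [0,9): 9 bp
  [9,17): 8 bp
  [17,23): 6 bp
  [23,33): 10 bp
  [33,41): 8 bp
  [41,53): 12 bp
  [53,62): 9 bp
  [62,79): 17 bp
  [79,88): 9 bp
  [88,100): 12 bp
  [100,107): 7 bp

[6,7,8,8,9,9,9,10,12,12,17]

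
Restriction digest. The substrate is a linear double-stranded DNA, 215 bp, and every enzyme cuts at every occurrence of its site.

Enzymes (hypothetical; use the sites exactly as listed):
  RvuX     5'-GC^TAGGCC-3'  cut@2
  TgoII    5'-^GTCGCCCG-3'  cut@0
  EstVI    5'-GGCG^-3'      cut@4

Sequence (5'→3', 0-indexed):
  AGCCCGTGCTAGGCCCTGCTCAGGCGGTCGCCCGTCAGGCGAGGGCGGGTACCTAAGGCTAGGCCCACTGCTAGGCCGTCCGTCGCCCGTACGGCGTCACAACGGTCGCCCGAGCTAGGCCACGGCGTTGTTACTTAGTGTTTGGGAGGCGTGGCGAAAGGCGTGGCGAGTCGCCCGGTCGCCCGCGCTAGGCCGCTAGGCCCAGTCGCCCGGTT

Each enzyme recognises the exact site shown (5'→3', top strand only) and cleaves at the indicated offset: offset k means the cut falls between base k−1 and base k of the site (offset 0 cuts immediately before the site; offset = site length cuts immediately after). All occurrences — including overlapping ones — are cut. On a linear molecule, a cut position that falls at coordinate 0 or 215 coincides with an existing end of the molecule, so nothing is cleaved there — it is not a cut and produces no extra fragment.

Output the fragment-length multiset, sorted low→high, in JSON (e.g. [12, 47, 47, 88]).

Per-enzyme occurrences:
  RvuX GCTAGGCC/2: at [7, 57, 69, 113, 186, 194] ⇒ [9, 59, 71, 115, 188, 196]
  TgoII GTCGCCCG/0: at [26, 81, 104, 169, 177, 204] ⇒ [26, 81, 104, 169, 177, 204]
  EstVI GGCG/4: at [22, 37, 43, 92, 123, 147, 152, 159, 164] ⇒ [26, 41, 47, 96, 127, 151, 156, 163, 168]

All cut coordinates (distinct, sorted): [9, 26, 41, 47, 59, 71, 81, 96, 104, 115, 127, 151, 156, 163, 168, 169, 177, 188, 196, 204]

Fragments:
  [0,9): 9 bp
  [9,26): 17 bp
  [26,41): 15 bp
  [41,47): 6 bp
  [47,59): 12 bp
  [59,71): 12 bp
  [71,81): 10 bp
  [81,96): 15 bp
  [96,104): 8 bp
  [104,115): 11 bp
  [115,127): 12 bp
  [127,151): 24 bp
  [151,156): 5 bp
  [156,163): 7 bp
  [163,168): 5 bp
  [168,169): 1 bp
  [169,177): 8 bp
  [177,188): 11 bp
  [188,196): 8 bp
  [196,204): 8 bp
  [204,215): 11 bp

[1,5,5,6,7,8,8,8,8,9,10,11,11,11,12,12,12,15,15,17,24]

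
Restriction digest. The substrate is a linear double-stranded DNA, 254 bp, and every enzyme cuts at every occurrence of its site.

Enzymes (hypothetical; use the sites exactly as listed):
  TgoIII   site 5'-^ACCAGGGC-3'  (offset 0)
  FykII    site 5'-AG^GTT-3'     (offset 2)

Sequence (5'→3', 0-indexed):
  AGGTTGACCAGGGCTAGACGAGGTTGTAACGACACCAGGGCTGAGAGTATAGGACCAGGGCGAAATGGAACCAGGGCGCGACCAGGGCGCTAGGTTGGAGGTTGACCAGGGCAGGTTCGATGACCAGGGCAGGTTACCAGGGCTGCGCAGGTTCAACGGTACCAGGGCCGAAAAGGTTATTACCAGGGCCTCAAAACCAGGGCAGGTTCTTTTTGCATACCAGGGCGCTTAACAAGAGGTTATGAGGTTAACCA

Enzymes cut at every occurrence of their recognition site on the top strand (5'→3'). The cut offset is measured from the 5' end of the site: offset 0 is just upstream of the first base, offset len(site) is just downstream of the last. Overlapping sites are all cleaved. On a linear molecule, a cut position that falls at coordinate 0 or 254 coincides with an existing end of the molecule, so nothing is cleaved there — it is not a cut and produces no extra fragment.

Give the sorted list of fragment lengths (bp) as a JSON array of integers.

Scan for sites:
  TgoIII (ACCAGGGC, off=0): starts [6, 33, 53, 69, 80, 104, 122, 135, 160, 181, 195, 218] → cuts [6, 33, 53, 69, 80, 104, 122, 135, 160, 181, 195, 218]
  FykII (AGGTT, off=2): starts [0, 20, 91, 98, 112, 130, 148, 173, 203, 236, 244] → cuts [2, 22, 93, 100, 114, 132, 150, 175, 205, 238, 246]

Pooled cuts: [2, 6, 22, 33, 53, 69, 80, 93, 100, 104, 114, 122, 132, 135, 150, 160, 175, 181, 195, 205, 218, 238, 246]

Fragments:
  [0,2): 2 bp
  [2,6): 4 bp
  [6,22): 16 bp
  [22,33): 11 bp
  [33,53): 20 bp
  [53,69): 16 bp
  [69,80): 11 bp
  [80,93): 13 bp
  [93,100): 7 bp
  [100,104): 4 bp
  [104,114): 10 bp
  [114,122): 8 bp
  [122,132): 10 bp
  [132,135): 3 bp
  [135,150): 15 bp
  [150,160): 10 bp
  [160,175): 15 bp
  [175,181): 6 bp
  [181,195): 14 bp
  [195,205): 10 bp
  [205,218): 13 bp
  [218,238): 20 bp
  [238,246): 8 bp
  [246,254): 8 bp

[2,3,4,4,6,7,8,8,8,10,10,10,10,11,11,13,13,14,15,15,16,16,20,20]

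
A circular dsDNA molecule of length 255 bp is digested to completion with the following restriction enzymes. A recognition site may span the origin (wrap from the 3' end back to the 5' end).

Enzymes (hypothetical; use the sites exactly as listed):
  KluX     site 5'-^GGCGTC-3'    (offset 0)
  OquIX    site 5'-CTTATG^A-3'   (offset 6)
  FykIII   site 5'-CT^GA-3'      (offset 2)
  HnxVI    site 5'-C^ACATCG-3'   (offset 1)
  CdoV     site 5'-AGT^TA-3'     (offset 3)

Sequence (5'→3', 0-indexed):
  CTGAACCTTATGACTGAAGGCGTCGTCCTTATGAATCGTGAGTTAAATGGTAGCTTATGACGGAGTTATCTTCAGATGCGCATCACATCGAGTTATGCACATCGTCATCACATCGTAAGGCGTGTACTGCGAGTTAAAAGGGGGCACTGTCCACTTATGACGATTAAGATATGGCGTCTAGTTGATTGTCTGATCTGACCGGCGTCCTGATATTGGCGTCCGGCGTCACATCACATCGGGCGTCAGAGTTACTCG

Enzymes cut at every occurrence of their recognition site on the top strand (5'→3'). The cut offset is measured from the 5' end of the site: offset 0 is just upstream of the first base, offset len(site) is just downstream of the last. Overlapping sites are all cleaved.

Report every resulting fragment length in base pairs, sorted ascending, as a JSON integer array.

Site scan:
  KluX (GGCGTC, off=0): starts [18, 172, 200, 214, 221, 238] → cuts [18, 172, 200, 214, 221, 238]
  OquIX (CTTATGA, off=6): starts [6, 27, 53, 153] → cuts [12, 33, 59, 159]
  FykIII (CTGA, off=2): starts [0, 13, 189, 194, 206] → cuts [2, 15, 191, 196, 208]
  HnxVI (CACATCG, off=1): starts [83, 97, 108, 231] → cuts [84, 98, 109, 232]
  CdoV (AGTTA, off=3): starts [40, 63, 90, 131, 246] → cuts [43, 66, 93, 134, 249]

Pooled cuts: [2, 12, 15, 18, 33, 43, 59, 66, 84, 93, 98, 109, 134, 159, 172, 191, 196, 200, 208, 214, 221, 232, 238, 249]

Fragments:
  2→12: 10 bp
  12→15: 3 bp
  15→18: 3 bp
  18→33: 15 bp
  33→43: 10 bp
  43→59: 16 bp
  59→66: 7 bp
  66→84: 18 bp
  84→93: 9 bp
  93→98: 5 bp
  98→109: 11 bp
  109→134: 25 bp
  134→159: 25 bp
  159→172: 13 bp
  172→191: 19 bp
  191→196: 5 bp
  196→200: 4 bp
  200→208: 8 bp
  208→214: 6 bp
  214→221: 7 bp
  221→232: 11 bp
  232→238: 6 bp
  238→249: 11 bp
  249→2 (wrap): 255-249+2 = 8 bp

[3,3,4,5,5,6,6,7,7,8,8,9,10,10,11,11,11,13,15,16,18,19,25,25]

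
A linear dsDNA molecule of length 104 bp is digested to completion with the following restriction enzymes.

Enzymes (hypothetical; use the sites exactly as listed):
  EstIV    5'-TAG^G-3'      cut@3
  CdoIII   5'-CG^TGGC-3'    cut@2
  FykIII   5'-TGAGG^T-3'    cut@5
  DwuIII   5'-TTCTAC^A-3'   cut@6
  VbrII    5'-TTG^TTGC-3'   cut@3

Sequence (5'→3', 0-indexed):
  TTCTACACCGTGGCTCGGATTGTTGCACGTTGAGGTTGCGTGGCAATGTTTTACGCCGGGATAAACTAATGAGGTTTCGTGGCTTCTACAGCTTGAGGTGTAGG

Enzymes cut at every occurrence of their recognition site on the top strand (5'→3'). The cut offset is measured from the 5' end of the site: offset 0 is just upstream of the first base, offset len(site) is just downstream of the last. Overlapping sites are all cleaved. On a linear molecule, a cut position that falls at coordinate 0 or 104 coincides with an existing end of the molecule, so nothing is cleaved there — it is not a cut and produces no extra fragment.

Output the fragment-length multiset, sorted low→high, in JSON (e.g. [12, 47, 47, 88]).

Site scan:
  EstIV (TAGG, off=3): starts [100] → cuts [103]
  CdoIII (CGTGGC, off=2): starts [8, 38, 77] → cuts [10, 40, 79]
  FykIII (TGAGGT, off=5): starts [30, 69, 93] → cuts [35, 74, 98]
  DwuIII (TTCTACA, off=6): starts [0, 83] → cuts [6, 89]
  VbrII (TTGTTGC, off=3): starts [19] → cuts [22]

All cut coordinates (distinct, sorted): [6, 10, 22, 35, 40, 74, 79, 89, 98, 103]

Fragment lengths:
  [0,6): 6 bp
  [6,10): 4 bp
  [10,22): 12 bp
  [22,35): 13 bp
  [35,40): 5 bp
  [40,74): 34 bp
  [74,79): 5 bp
  [79,89): 10 bp
  [89,98): 9 bp
  [98,103): 5 bp
  [103,104): 1 bp

[1,4,5,5,5,6,9,10,12,13,34]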